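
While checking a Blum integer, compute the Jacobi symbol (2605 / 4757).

(2605 / 4757)
  = (4757 / 2605)    [QR: 2605 ≡ 1 mod 4, sign kept]
  = (2152 / 2605)    [4757 ≡ 2152 mod 2605]
  = -(269 / 2605)    [2605 ≡ 5 mod 8 ⇒ (2 / 2605)^3 = -1]
  = -(2605 / 269)    [QR: 269 ≡ 1 mod 4, sign kept]
  = -(184 / 269)    [2605 ≡ 184 mod 269]
  = (23 / 269)    [269 ≡ 5 mod 8 ⇒ (2 / 269)^3 = -1]
  = (269 / 23)    [QR: 269 ≡ 1 mod 4, sign kept]
  = (16 / 23)    [269 ≡ 16 mod 23]
  = (1 / 23)    [23 ≡ 7 mod 8 ⇒ (2 / 23)^4 = +1]
  = 1    [(1 / 23) = 1]

1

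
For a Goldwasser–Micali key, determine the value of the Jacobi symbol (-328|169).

(-328|169)
  = (10|169)    [-328 ≡ 10 mod 169]
  = (5|169)    [169 ≡ 1 mod 8 ⇒ (2|169) = +1]
  = (169|5)    [QR: 5 ≡ 1 mod 4, sign kept]
  = (4|5)    [169 ≡ 4 mod 5]
  = (1|5)    [5 ≡ 5 mod 8 ⇒ (2|5)^2 = +1]
  = 1    [(1|5) = 1]

1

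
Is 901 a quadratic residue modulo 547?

(901|547)
  = (354|547)    [901 ≡ 354 mod 547]
  = -(177|547)    [547 ≡ 3 mod 8 ⇒ (2|547) = -1]
  = -(547|177)    [QR: 177 ≡ 1 mod 4, sign kept]
  = -(16|177)    [547 ≡ 16 mod 177]
  = -(1|177)    [177 ≡ 1 mod 8 ⇒ (2|177)^4 = +1]
  = -1    [(1|177) = 1]
(901|547) = -1, and 547 is prime, so 901 is not a quadratic residue mod 547.

no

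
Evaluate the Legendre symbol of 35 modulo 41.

(35/41)
  = (41/35)    [QR: 41 ≡ 1 mod 4, sign kept]
  = (6/35)    [41 ≡ 6 mod 35]
  = -(3/35)    [35 ≡ 3 mod 8 ⇒ (2/35) = -1]
  = (35/3)    [QR: both ≡ 3 mod 4, sign flips]
  = (2/3)    [35 ≡ 2 mod 3]
  = -(1/3)    [3 ≡ 3 mod 8 ⇒ (2/3) = -1]
  = -1    [(1/3) = 1]

-1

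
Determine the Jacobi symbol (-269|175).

(-269|175)
  = (81|175)    [-269 ≡ 81 mod 175]
  = (175|81)    [QR: 81 ≡ 1 mod 4, sign kept]
  = (13|81)    [175 ≡ 13 mod 81]
  = (81|13)    [QR: 13 ≡ 1 mod 4, sign kept]
  = (3|13)    [81 ≡ 3 mod 13]
  = (13|3)    [QR: 13 ≡ 1 mod 4, sign kept]
  = (1|3)    [13 ≡ 1 mod 3]
  = 1    [(1|3) = 1]

1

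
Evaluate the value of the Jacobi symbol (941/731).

-1

(941/731)
  = (210/731)    [941 ≡ 210 mod 731]
  = -(105/731)    [731 ≡ 3 mod 8 ⇒ (2/731) = -1]
  = -(731/105)    [QR: 105 ≡ 1 mod 4, sign kept]
  = -(101/105)    [731 ≡ 101 mod 105]
  = -(105/101)    [QR: 101 ≡ 1 mod 4, sign kept]
  = -(4/101)    [105 ≡ 4 mod 101]
  = -(1/101)    [101 ≡ 5 mod 8 ⇒ (2/101)^2 = +1]
  = -1    [(1/101) = 1]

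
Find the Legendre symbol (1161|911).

1

Reduce the numerator: 1161 ≡ 250 (mod 911), so (1161|911) = (250|911).
Factor out 2: 250 = 2·125. Since 911 ≡ 7 (mod 8), (2|911) = +1. Now have (125|911).
125 ≡ 1 (mod 4), so quadratic reciprocity gives (125|911) = (911|125). Reduce: 911 ≡ 36 (mod 125). Now have (36|125).
Factor out 2: 36 = 2^2·9. Since 125 ≡ 5 (mod 8), (2|125) = -1, and (2|125)^2 = +1. Now have (9|125).
9 ≡ 1 (mod 4), so quadratic reciprocity gives (9|125) = (125|9). Reduce: 125 ≡ 8 (mod 9). Now have (8|9).
Factor out 2: 8 = 2^3. Since 9 ≡ 1 (mod 8), (2|9) = +1, and (2|9)^3 = +1. Now have (1|9).
(1|9) = 1. Collecting the sign factors: 1.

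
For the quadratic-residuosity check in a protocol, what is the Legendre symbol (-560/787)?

(-560/787)
  = (227/787)    [-560 ≡ 227 mod 787]
  = -(787/227)    [QR: both ≡ 3 mod 4, sign flips]
  = -(106/227)    [787 ≡ 106 mod 227]
  = (53/227)    [227 ≡ 3 mod 8 ⇒ (2/227) = -1]
  = (227/53)    [QR: 53 ≡ 1 mod 4, sign kept]
  = (15/53)    [227 ≡ 15 mod 53]
  = (53/15)    [QR: 53 ≡ 1 mod 4, sign kept]
  = (8/15)    [53 ≡ 8 mod 15]
  = (1/15)    [15 ≡ 7 mod 8 ⇒ (2/15)^3 = +1]
  = 1    [(1/15) = 1]

1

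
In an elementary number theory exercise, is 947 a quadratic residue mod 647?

yes

Reduce the numerator: 947 ≡ 300 (mod 647), so (947/647) = (300/647).
Factor out 2: 300 = 2^2·75. Since 647 ≡ 7 (mod 8), (2/647) = +1, and (2/647)^2 = +1. Now have (75/647).
Both 75 ≡ 3 and 647 ≡ 3 (mod 4), so reciprocity gives (75/647) = -(647/75). Reduce: 647 ≡ 47 (mod 75). Now have -(47/75).
Both 47 ≡ 3 and 75 ≡ 3 (mod 4), so reciprocity gives (47/75) = -(75/47). Reduce: 75 ≡ 28 (mod 47). Now have (28/47).
Factor out 2: 28 = 2^2·7. Since 47 ≡ 7 (mod 8), (2/47) = +1, and (2/47)^2 = +1. Now have (7/47).
Both 7 ≡ 3 and 47 ≡ 3 (mod 4), so reciprocity gives (7/47) = -(47/7). Reduce: 47 ≡ 5 (mod 7). Now have -(5/7).
5 ≡ 1 (mod 4), so quadratic reciprocity gives (5/7) = (7/5). Reduce: 7 ≡ 2 (mod 5). Now have -(2/5).
Factor out 2: 2 = 2. Since 5 ≡ 5 (mod 8), (2/5) = -1. Now have (1/5).
(1/5) = 1. Collecting the sign factors: 1.
The Legendre symbol is 1, so x^2 ≡ 947 (mod 647) has solution.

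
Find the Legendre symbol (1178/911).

Reduce the numerator: 1178 ≡ 267 (mod 911), so (1178/911) = (267/911).
Both 267 ≡ 3 and 911 ≡ 3 (mod 4), so reciprocity gives (267/911) = -(911/267). Reduce: 911 ≡ 110 (mod 267). Now have -(110/267).
Factor out 2: 110 = 2·55. Since 267 ≡ 3 (mod 8), (2/267) = -1. Now have (55/267).
Both 55 ≡ 3 and 267 ≡ 3 (mod 4), so reciprocity gives (55/267) = -(267/55). Reduce: 267 ≡ 47 (mod 55). Now have -(47/55).
Both 47 ≡ 3 and 55 ≡ 3 (mod 4), so reciprocity gives (47/55) = -(55/47). Reduce: 55 ≡ 8 (mod 47). Now have (8/47).
Factor out 2: 8 = 2^3. Since 47 ≡ 7 (mod 8), (2/47) = +1, and (2/47)^3 = +1. Now have (1/47).
(1/47) = 1. Collecting the sign factors: 1.

1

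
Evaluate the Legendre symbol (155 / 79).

1

Reduce the numerator: 155 ≡ 76 (mod 79), so (155 / 79) = (76 / 79).
Factor out 2: 76 = 2^2·19. Since 79 ≡ 7 (mod 8), (2 / 79) = +1, and (2 / 79)^2 = +1. Now have (19 / 79).
Both 19 ≡ 3 and 79 ≡ 3 (mod 4), so reciprocity gives (19 / 79) = -(79 / 19). Reduce: 79 ≡ 3 (mod 19). Now have -(3 / 19).
Both 3 ≡ 3 and 19 ≡ 3 (mod 4), so reciprocity gives (3 / 19) = -(19 / 3). Reduce: 19 ≡ 1 (mod 3). Now have (1 / 3).
(1 / 3) = 1. Collecting the sign factors: 1.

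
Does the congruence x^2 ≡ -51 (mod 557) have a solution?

no

Reduce the numerator: -51 ≡ 506 (mod 557), so (-51/557) = (506/557).
Factor out 2: 506 = 2·253. Since 557 ≡ 5 (mod 8), (2/557) = -1. Now have -(253/557).
253 ≡ 1 (mod 4), so quadratic reciprocity gives (253/557) = (557/253). Reduce: 557 ≡ 51 (mod 253). Now have -(51/253).
253 ≡ 1 (mod 4), so quadratic reciprocity gives (51/253) = (253/51). Reduce: 253 ≡ 49 (mod 51). Now have -(49/51).
49 ≡ 1 (mod 4), so quadratic reciprocity gives (49/51) = (51/49). Reduce: 51 ≡ 2 (mod 49). Now have -(2/49).
Factor out 2: 2 = 2. Since 49 ≡ 1 (mod 8), (2/49) = +1. Now have -(1/49).
(1/49) = 1. Collecting the sign factors: -1.
(-51/557) = -1, and 557 is prime, so -51 is not a quadratic residue mod 557.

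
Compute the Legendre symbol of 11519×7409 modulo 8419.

By multiplicativity, (11519·7409 / 8419) = (11519 / 8419)·(7409 / 8419).
First factor (11519 / 8419):
(11519 / 8419)
  = (3100 / 8419)    [11519 ≡ 3100 mod 8419]
  = (775 / 8419)    [8419 ≡ 3 mod 8 ⇒ (2 / 8419)^2 = +1]
  = -(8419 / 775)    [QR: both ≡ 3 mod 4, sign flips]
  = -(669 / 775)    [8419 ≡ 669 mod 775]
  = -(775 / 669)    [QR: 669 ≡ 1 mod 4, sign kept]
  = -(106 / 669)    [775 ≡ 106 mod 669]
  = (53 / 669)    [669 ≡ 5 mod 8 ⇒ (2 / 669) = -1]
  = (669 / 53)    [QR: 53 ≡ 1 mod 4, sign kept]
  = (33 / 53)    [669 ≡ 33 mod 53]
  = (53 / 33)    [QR: 33 ≡ 1 mod 4, sign kept]
  = (20 / 33)    [53 ≡ 20 mod 33]
  = (5 / 33)    [33 ≡ 1 mod 8 ⇒ (2 / 33)^2 = +1]
  = (33 / 5)    [QR: 5 ≡ 1 mod 4, sign kept]
  = (3 / 5)    [33 ≡ 3 mod 5]
  = (5 / 3)    [QR: 5 ≡ 1 mod 4, sign kept]
  = (2 / 3)    [5 ≡ 2 mod 3]
  = -(1 / 3)    [3 ≡ 3 mod 8 ⇒ (2 / 3) = -1]
  = -1    [(1 / 3) = 1]
Second factor (7409 / 8419):
(7409 / 8419)
  = (8419 / 7409)    [QR: 7409 ≡ 1 mod 4, sign kept]
  = (1010 / 7409)    [8419 ≡ 1010 mod 7409]
  = (505 / 7409)    [7409 ≡ 1 mod 8 ⇒ (2 / 7409) = +1]
  = (7409 / 505)    [QR: 505 ≡ 1 mod 4, sign kept]
  = (339 / 505)    [7409 ≡ 339 mod 505]
  = (505 / 339)    [QR: 505 ≡ 1 mod 4, sign kept]
  = (166 / 339)    [505 ≡ 166 mod 339]
  = -(83 / 339)    [339 ≡ 3 mod 8 ⇒ (2 / 339) = -1]
  = (339 / 83)    [QR: both ≡ 3 mod 4, sign flips]
  = (7 / 83)    [339 ≡ 7 mod 83]
  = -(83 / 7)    [QR: both ≡ 3 mod 4, sign flips]
  = -(6 / 7)    [83 ≡ 6 mod 7]
  = -(3 / 7)    [7 ≡ 7 mod 8 ⇒ (2 / 7) = +1]
  = (7 / 3)    [QR: both ≡ 3 mod 4, sign flips]
  = (1 / 3)    [7 ≡ 1 mod 3]
  = 1    [(1 / 3) = 1]
Product: (-1)·(1) = -1.

-1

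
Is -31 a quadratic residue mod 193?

yes

Reduce the numerator: -31 ≡ 162 (mod 193), so (-31/193) = (162/193).
Factor out 2: 162 = 2·81. Since 193 ≡ 1 (mod 8), (2/193) = +1. Now have (81/193).
81 ≡ 1 (mod 4), so quadratic reciprocity gives (81/193) = (193/81). Reduce: 193 ≡ 31 (mod 81). Now have (31/81).
81 ≡ 1 (mod 4), so quadratic reciprocity gives (31/81) = (81/31). Reduce: 81 ≡ 19 (mod 31). Now have (19/31).
Both 19 ≡ 3 and 31 ≡ 3 (mod 4), so reciprocity gives (19/31) = -(31/19). Reduce: 31 ≡ 12 (mod 19). Now have -(12/19).
Factor out 2: 12 = 2^2·3. Since 19 ≡ 3 (mod 8), (2/19) = -1, and (2/19)^2 = +1. Now have -(3/19).
Both 3 ≡ 3 and 19 ≡ 3 (mod 4), so reciprocity gives (3/19) = -(19/3). Reduce: 19 ≡ 1 (mod 3). Now have (1/3).
(1/3) = 1. Collecting the sign factors: 1.
The Legendre symbol is 1, so x^2 ≡ -31 (mod 193) has solution.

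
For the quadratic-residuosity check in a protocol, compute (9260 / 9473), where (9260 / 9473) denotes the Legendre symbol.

-1

Factor out 2: 9260 = 2^2·2315. Since 9473 ≡ 1 (mod 8), (2 / 9473) = +1, and (2 / 9473)^2 = +1. Now have (2315 / 9473).
9473 ≡ 1 (mod 4), so quadratic reciprocity gives (2315 / 9473) = (9473 / 2315). Reduce: 9473 ≡ 213 (mod 2315). Now have (213 / 2315).
213 ≡ 1 (mod 4), so quadratic reciprocity gives (213 / 2315) = (2315 / 213). Reduce: 2315 ≡ 185 (mod 213). Now have (185 / 213).
185 ≡ 1 (mod 4), so quadratic reciprocity gives (185 / 213) = (213 / 185). Reduce: 213 ≡ 28 (mod 185). Now have (28 / 185).
Factor out 2: 28 = 2^2·7. Since 185 ≡ 1 (mod 8), (2 / 185) = +1, and (2 / 185)^2 = +1. Now have (7 / 185).
185 ≡ 1 (mod 4), so quadratic reciprocity gives (7 / 185) = (185 / 7). Reduce: 185 ≡ 3 (mod 7). Now have (3 / 7).
Both 3 ≡ 3 and 7 ≡ 3 (mod 4), so reciprocity gives (3 / 7) = -(7 / 3). Reduce: 7 ≡ 1 (mod 3). Now have -(1 / 3).
(1 / 3) = 1. Collecting the sign factors: -1.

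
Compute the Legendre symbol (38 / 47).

Factor out 2: 38 = 2·19. Since 47 ≡ 7 (mod 8), (2 / 47) = +1. Now have (19 / 47).
Both 19 ≡ 3 and 47 ≡ 3 (mod 4), so reciprocity gives (19 / 47) = -(47 / 19). Reduce: 47 ≡ 9 (mod 19). Now have -(9 / 19).
9 ≡ 1 (mod 4), so quadratic reciprocity gives (9 / 19) = (19 / 9). Reduce: 19 ≡ 1 (mod 9). Now have -(1 / 9).
(1 / 9) = 1. Collecting the sign factors: -1.

-1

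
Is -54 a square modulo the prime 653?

Pull out -1: (-54/653) = (-1/653)·(54/653). Since 653 ≡ 1 (mod 4), (-1/653) = +1. Now have (54/653).
Factor out 2: 54 = 2·27. Since 653 ≡ 5 (mod 8), (2/653) = -1. Now have -(27/653).
653 ≡ 1 (mod 4), so quadratic reciprocity gives (27/653) = (653/27). Reduce: 653 ≡ 5 (mod 27). Now have -(5/27).
5 ≡ 1 (mod 4), so quadratic reciprocity gives (5/27) = (27/5). Reduce: 27 ≡ 2 (mod 5). Now have -(2/5).
Factor out 2: 2 = 2. Since 5 ≡ 5 (mod 8), (2/5) = -1. Now have (1/5).
(1/5) = 1. Collecting the sign factors: 1.
The Legendre symbol is 1, so x^2 ≡ -54 (mod 653) has solution.

yes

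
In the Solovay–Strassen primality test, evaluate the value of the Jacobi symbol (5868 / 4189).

Reduce the numerator: 5868 ≡ 1679 (mod 4189), so (5868 / 4189) = (1679 / 4189).
4189 ≡ 1 (mod 4), so quadratic reciprocity gives (1679 / 4189) = (4189 / 1679). Reduce: 4189 ≡ 831 (mod 1679). Now have (831 / 1679).
Both 831 ≡ 3 and 1679 ≡ 3 (mod 4), so reciprocity gives (831 / 1679) = -(1679 / 831). Reduce: 1679 ≡ 17 (mod 831). Now have -(17 / 831).
17 ≡ 1 (mod 4), so quadratic reciprocity gives (17 / 831) = (831 / 17). Reduce: 831 ≡ 15 (mod 17). Now have -(15 / 17).
17 ≡ 1 (mod 4), so quadratic reciprocity gives (15 / 17) = (17 / 15). Reduce: 17 ≡ 2 (mod 15). Now have -(2 / 15).
Factor out 2: 2 = 2. Since 15 ≡ 7 (mod 8), (2 / 15) = +1. Now have -(1 / 15).
(1 / 15) = 1. Collecting the sign factors: -1.

-1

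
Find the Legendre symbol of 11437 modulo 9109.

-1

Reduce the numerator: 11437 ≡ 2328 (mod 9109), so (11437/9109) = (2328/9109).
Factor out 2: 2328 = 2^3·291. Since 9109 ≡ 5 (mod 8), (2/9109) = -1, and (2/9109)^3 = -1. Now have -(291/9109).
9109 ≡ 1 (mod 4), so quadratic reciprocity gives (291/9109) = (9109/291). Reduce: 9109 ≡ 88 (mod 291). Now have -(88/291).
Factor out 2: 88 = 2^3·11. Since 291 ≡ 3 (mod 8), (2/291) = -1, and (2/291)^3 = -1. Now have (11/291).
Both 11 ≡ 3 and 291 ≡ 3 (mod 4), so reciprocity gives (11/291) = -(291/11). Reduce: 291 ≡ 5 (mod 11). Now have -(5/11).
5 ≡ 1 (mod 4), so quadratic reciprocity gives (5/11) = (11/5). Reduce: 11 ≡ 1 (mod 5). Now have -(1/5).
(1/5) = 1. Collecting the sign factors: -1.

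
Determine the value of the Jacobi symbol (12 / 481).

1

Factor out 2: 12 = 2^2·3. Since 481 ≡ 1 (mod 8), (2 / 481) = +1, and (2 / 481)^2 = +1. Now have (3 / 481).
481 ≡ 1 (mod 4), so quadratic reciprocity gives (3 / 481) = (481 / 3). Reduce: 481 ≡ 1 (mod 3). Now have (1 / 3).
(1 / 3) = 1. Collecting the sign factors: 1.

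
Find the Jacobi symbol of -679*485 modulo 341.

By multiplicativity, (-679·485 / 341) = (-679 / 341)·(485 / 341).
First factor (-679 / 341):
Pull out -1: (-679 / 341) = (-1 / 341)·(679 / 341). Since 341 ≡ 1 (mod 4), (-1 / 341) = +1. Now have (679 / 341).
Reduce the numerator: 679 ≡ 338 (mod 341), so (679 / 341) = (338 / 341).
Factor out 2: 338 = 2·169. Since 341 ≡ 5 (mod 8), (2 / 341) = -1. Now have -(169 / 341).
169 ≡ 1 (mod 4), so quadratic reciprocity gives (169 / 341) = (341 / 169). Reduce: 341 ≡ 3 (mod 169). Now have -(3 / 169).
169 ≡ 1 (mod 4), so quadratic reciprocity gives (3 / 169) = (169 / 3). Reduce: 169 ≡ 1 (mod 3). Now have -(1 / 3).
(1 / 3) = 1. Collecting the sign factors: -1.
Second factor (485 / 341):
Reduce the numerator: 485 ≡ 144 (mod 341), so (485 / 341) = (144 / 341).
Factor out 2: 144 = 2^4·9. Since 341 ≡ 5 (mod 8), (2 / 341) = -1, and (2 / 341)^4 = +1. Now have (9 / 341).
9 ≡ 1 (mod 4), so quadratic reciprocity gives (9 / 341) = (341 / 9). Reduce: 341 ≡ 8 (mod 9). Now have (8 / 9).
Factor out 2: 8 = 2^3. Since 9 ≡ 1 (mod 8), (2 / 9) = +1, and (2 / 9)^3 = +1. Now have (1 / 9).
(1 / 9) = 1. Collecting the sign factors: 1.
Product: (-1)·(1) = -1.

-1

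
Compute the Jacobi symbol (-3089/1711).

1

(-3089/1711)
  = (333/1711)    [-3089 ≡ 333 mod 1711]
  = (1711/333)    [QR: 333 ≡ 1 mod 4, sign kept]
  = (46/333)    [1711 ≡ 46 mod 333]
  = -(23/333)    [333 ≡ 5 mod 8 ⇒ (2/333) = -1]
  = -(333/23)    [QR: 333 ≡ 1 mod 4, sign kept]
  = -(11/23)    [333 ≡ 11 mod 23]
  = (23/11)    [QR: both ≡ 3 mod 4, sign flips]
  = (1/11)    [23 ≡ 1 mod 11]
  = 1    [(1/11) = 1]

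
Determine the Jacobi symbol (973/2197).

-1

973 ≡ 1 (mod 4), so quadratic reciprocity gives (973/2197) = (2197/973). Reduce: 2197 ≡ 251 (mod 973). Now have (251/973).
973 ≡ 1 (mod 4), so quadratic reciprocity gives (251/973) = (973/251). Reduce: 973 ≡ 220 (mod 251). Now have (220/251).
Factor out 2: 220 = 2^2·55. Since 251 ≡ 3 (mod 8), (2/251) = -1, and (2/251)^2 = +1. Now have (55/251).
Both 55 ≡ 3 and 251 ≡ 3 (mod 4), so reciprocity gives (55/251) = -(251/55). Reduce: 251 ≡ 31 (mod 55). Now have -(31/55).
Both 31 ≡ 3 and 55 ≡ 3 (mod 4), so reciprocity gives (31/55) = -(55/31). Reduce: 55 ≡ 24 (mod 31). Now have (24/31).
Factor out 2: 24 = 2^3·3. Since 31 ≡ 7 (mod 8), (2/31) = +1, and (2/31)^3 = +1. Now have (3/31).
Both 3 ≡ 3 and 31 ≡ 3 (mod 4), so reciprocity gives (3/31) = -(31/3). Reduce: 31 ≡ 1 (mod 3). Now have -(1/3).
(1/3) = 1. Collecting the sign factors: -1.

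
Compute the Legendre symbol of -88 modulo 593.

Reduce the numerator: -88 ≡ 505 (mod 593), so (-88|593) = (505|593).
505 ≡ 1 (mod 4), so quadratic reciprocity gives (505|593) = (593|505). Reduce: 593 ≡ 88 (mod 505). Now have (88|505).
Factor out 2: 88 = 2^3·11. Since 505 ≡ 1 (mod 8), (2|505) = +1, and (2|505)^3 = +1. Now have (11|505).
505 ≡ 1 (mod 4), so quadratic reciprocity gives (11|505) = (505|11). Reduce: 505 ≡ 10 (mod 11). Now have (10|11).
Factor out 2: 10 = 2·5. Since 11 ≡ 3 (mod 8), (2|11) = -1. Now have -(5|11).
5 ≡ 1 (mod 4), so quadratic reciprocity gives (5|11) = (11|5). Reduce: 11 ≡ 1 (mod 5). Now have -(1|5).
(1|5) = 1. Collecting the sign factors: -1.

-1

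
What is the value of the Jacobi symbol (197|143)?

(197|143)
  = (54|143)    [197 ≡ 54 mod 143]
  = (27|143)    [143 ≡ 7 mod 8 ⇒ (2|143) = +1]
  = -(143|27)    [QR: both ≡ 3 mod 4, sign flips]
  = -(8|27)    [143 ≡ 8 mod 27]
  = (1|27)    [27 ≡ 3 mod 8 ⇒ (2|27)^3 = -1]
  = 1    [(1|27) = 1]

1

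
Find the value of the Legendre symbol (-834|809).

1

(-834|809)
  = (834|809)    [809 ≡ 1 mod 4 ⇒ (-1|809) = +1]
  = (25|809)    [834 ≡ 25 mod 809]
  = (809|25)    [QR: 25 ≡ 1 mod 4, sign kept]
  = (9|25)    [809 ≡ 9 mod 25]
  = (25|9)    [QR: 9 ≡ 1 mod 4, sign kept]
  = (7|9)    [25 ≡ 7 mod 9]
  = (9|7)    [QR: 9 ≡ 1 mod 4, sign kept]
  = (2|7)    [9 ≡ 2 mod 7]
  = (1|7)    [7 ≡ 7 mod 8 ⇒ (2|7) = +1]
  = 1    [(1|7) = 1]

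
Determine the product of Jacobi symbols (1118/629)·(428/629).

1

By multiplicativity, (1118·428/629) = (1118/629)·(428/629).
First factor (1118/629):
Reduce the numerator: 1118 ≡ 489 (mod 629), so (1118/629) = (489/629).
489 ≡ 1 (mod 4), so quadratic reciprocity gives (489/629) = (629/489). Reduce: 629 ≡ 140 (mod 489). Now have (140/489).
Factor out 2: 140 = 2^2·35. Since 489 ≡ 1 (mod 8), (2/489) = +1, and (2/489)^2 = +1. Now have (35/489).
489 ≡ 1 (mod 4), so quadratic reciprocity gives (35/489) = (489/35). Reduce: 489 ≡ 34 (mod 35). Now have (34/35).
Factor out 2: 34 = 2·17. Since 35 ≡ 3 (mod 8), (2/35) = -1. Now have -(17/35).
17 ≡ 1 (mod 4), so quadratic reciprocity gives (17/35) = (35/17). Reduce: 35 ≡ 1 (mod 17). Now have -(1/17).
(1/17) = 1. Collecting the sign factors: -1.
Second factor (428/629):
Factor out 2: 428 = 2^2·107. Since 629 ≡ 5 (mod 8), (2/629) = -1, and (2/629)^2 = +1. Now have (107/629).
629 ≡ 1 (mod 4), so quadratic reciprocity gives (107/629) = (629/107). Reduce: 629 ≡ 94 (mod 107). Now have (94/107).
Factor out 2: 94 = 2·47. Since 107 ≡ 3 (mod 8), (2/107) = -1. Now have -(47/107).
Both 47 ≡ 3 and 107 ≡ 3 (mod 4), so reciprocity gives (47/107) = -(107/47). Reduce: 107 ≡ 13 (mod 47). Now have (13/47).
13 ≡ 1 (mod 4), so quadratic reciprocity gives (13/47) = (47/13). Reduce: 47 ≡ 8 (mod 13). Now have (8/13).
Factor out 2: 8 = 2^3. Since 13 ≡ 5 (mod 8), (2/13) = -1, and (2/13)^3 = -1. Now have -(1/13).
(1/13) = 1. Collecting the sign factors: -1.
Product: (-1)·(-1) = 1.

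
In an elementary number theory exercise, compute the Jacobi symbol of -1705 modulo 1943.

1

Pull out -1: (-1705|1943) = (-1|1943)·(1705|1943). Since 1943 ≡ 3 (mod 4), (-1|1943) = -1. Now have -(1705|1943).
1705 ≡ 1 (mod 4), so quadratic reciprocity gives (1705|1943) = (1943|1705). Reduce: 1943 ≡ 238 (mod 1705). Now have -(238|1705).
Factor out 2: 238 = 2·119. Since 1705 ≡ 1 (mod 8), (2|1705) = +1. Now have -(119|1705).
1705 ≡ 1 (mod 4), so quadratic reciprocity gives (119|1705) = (1705|119). Reduce: 1705 ≡ 39 (mod 119). Now have -(39|119).
Both 39 ≡ 3 and 119 ≡ 3 (mod 4), so reciprocity gives (39|119) = -(119|39). Reduce: 119 ≡ 2 (mod 39). Now have (2|39).
Factor out 2: 2 = 2. Since 39 ≡ 7 (mod 8), (2|39) = +1. Now have (1|39).
(1|39) = 1. Collecting the sign factors: 1.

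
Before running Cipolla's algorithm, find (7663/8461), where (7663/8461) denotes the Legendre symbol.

1

(7663/8461)
  = (8461/7663)    [QR: 8461 ≡ 1 mod 4, sign kept]
  = (798/7663)    [8461 ≡ 798 mod 7663]
  = (399/7663)    [7663 ≡ 7 mod 8 ⇒ (2/7663) = +1]
  = -(7663/399)    [QR: both ≡ 3 mod 4, sign flips]
  = -(82/399)    [7663 ≡ 82 mod 399]
  = -(41/399)    [399 ≡ 7 mod 8 ⇒ (2/399) = +1]
  = -(399/41)    [QR: 41 ≡ 1 mod 4, sign kept]
  = -(30/41)    [399 ≡ 30 mod 41]
  = -(15/41)    [41 ≡ 1 mod 8 ⇒ (2/41) = +1]
  = -(41/15)    [QR: 41 ≡ 1 mod 4, sign kept]
  = -(11/15)    [41 ≡ 11 mod 15]
  = (15/11)    [QR: both ≡ 3 mod 4, sign flips]
  = (4/11)    [15 ≡ 4 mod 11]
  = (1/11)    [11 ≡ 3 mod 8 ⇒ (2/11)^2 = +1]
  = 1    [(1/11) = 1]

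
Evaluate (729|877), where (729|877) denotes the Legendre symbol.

(729|877)
  = (877|729)    [QR: 729 ≡ 1 mod 4, sign kept]
  = (148|729)    [877 ≡ 148 mod 729]
  = (37|729)    [729 ≡ 1 mod 8 ⇒ (2|729)^2 = +1]
  = (729|37)    [QR: 37 ≡ 1 mod 4, sign kept]
  = (26|37)    [729 ≡ 26 mod 37]
  = -(13|37)    [37 ≡ 5 mod 8 ⇒ (2|37) = -1]
  = -(37|13)    [QR: 13 ≡ 1 mod 4, sign kept]
  = -(11|13)    [37 ≡ 11 mod 13]
  = -(13|11)    [QR: 13 ≡ 1 mod 4, sign kept]
  = -(2|11)    [13 ≡ 2 mod 11]
  = (1|11)    [11 ≡ 3 mod 8 ⇒ (2|11) = -1]
  = 1    [(1|11) = 1]

1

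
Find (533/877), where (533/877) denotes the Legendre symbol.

-1

533 ≡ 1 (mod 4), so quadratic reciprocity gives (533/877) = (877/533). Reduce: 877 ≡ 344 (mod 533). Now have (344/533).
Factor out 2: 344 = 2^3·43. Since 533 ≡ 5 (mod 8), (2/533) = -1, and (2/533)^3 = -1. Now have -(43/533).
533 ≡ 1 (mod 4), so quadratic reciprocity gives (43/533) = (533/43). Reduce: 533 ≡ 17 (mod 43). Now have -(17/43).
17 ≡ 1 (mod 4), so quadratic reciprocity gives (17/43) = (43/17). Reduce: 43 ≡ 9 (mod 17). Now have -(9/17).
9 ≡ 1 (mod 4), so quadratic reciprocity gives (9/17) = (17/9). Reduce: 17 ≡ 8 (mod 9). Now have -(8/9).
Factor out 2: 8 = 2^3. Since 9 ≡ 1 (mod 8), (2/9) = +1, and (2/9)^3 = +1. Now have -(1/9).
(1/9) = 1. Collecting the sign factors: -1.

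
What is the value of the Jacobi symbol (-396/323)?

Pull out -1: (-396/323) = (-1/323)·(396/323). Since 323 ≡ 3 (mod 4), (-1/323) = -1. Now have -(396/323).
Reduce the numerator: 396 ≡ 73 (mod 323), so (396/323) = (73/323).
73 ≡ 1 (mod 4), so quadratic reciprocity gives (73/323) = (323/73). Reduce: 323 ≡ 31 (mod 73). Now have -(31/73).
73 ≡ 1 (mod 4), so quadratic reciprocity gives (31/73) = (73/31). Reduce: 73 ≡ 11 (mod 31). Now have -(11/31).
Both 11 ≡ 3 and 31 ≡ 3 (mod 4), so reciprocity gives (11/31) = -(31/11). Reduce: 31 ≡ 9 (mod 11). Now have (9/11).
9 ≡ 1 (mod 4), so quadratic reciprocity gives (9/11) = (11/9). Reduce: 11 ≡ 2 (mod 9). Now have (2/9).
Factor out 2: 2 = 2. Since 9 ≡ 1 (mod 8), (2/9) = +1. Now have (1/9).
(1/9) = 1. Collecting the sign factors: 1.

1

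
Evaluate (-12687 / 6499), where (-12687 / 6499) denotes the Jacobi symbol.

(-12687 / 6499)
  = (311 / 6499)    [-12687 ≡ 311 mod 6499]
  = -(6499 / 311)    [QR: both ≡ 3 mod 4, sign flips]
  = -(279 / 311)    [6499 ≡ 279 mod 311]
  = (311 / 279)    [QR: both ≡ 3 mod 4, sign flips]
  = (32 / 279)    [311 ≡ 32 mod 279]
  = (1 / 279)    [279 ≡ 7 mod 8 ⇒ (2 / 279)^5 = +1]
  = 1    [(1 / 279) = 1]

1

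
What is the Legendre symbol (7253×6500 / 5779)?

1

By multiplicativity, (7253·6500 / 5779) = (7253 / 5779)·(6500 / 5779).
First factor (7253 / 5779):
(7253 / 5779)
  = (1474 / 5779)    [7253 ≡ 1474 mod 5779]
  = -(737 / 5779)    [5779 ≡ 3 mod 8 ⇒ (2 / 5779) = -1]
  = -(5779 / 737)    [QR: 737 ≡ 1 mod 4, sign kept]
  = -(620 / 737)    [5779 ≡ 620 mod 737]
  = -(155 / 737)    [737 ≡ 1 mod 8 ⇒ (2 / 737)^2 = +1]
  = -(737 / 155)    [QR: 737 ≡ 1 mod 4, sign kept]
  = -(117 / 155)    [737 ≡ 117 mod 155]
  = -(155 / 117)    [QR: 117 ≡ 1 mod 4, sign kept]
  = -(38 / 117)    [155 ≡ 38 mod 117]
  = (19 / 117)    [117 ≡ 5 mod 8 ⇒ (2 / 117) = -1]
  = (117 / 19)    [QR: 117 ≡ 1 mod 4, sign kept]
  = (3 / 19)    [117 ≡ 3 mod 19]
  = -(19 / 3)    [QR: both ≡ 3 mod 4, sign flips]
  = -(1 / 3)    [19 ≡ 1 mod 3]
  = -1    [(1 / 3) = 1]
Second factor (6500 / 5779):
(6500 / 5779)
  = (721 / 5779)    [6500 ≡ 721 mod 5779]
  = (5779 / 721)    [QR: 721 ≡ 1 mod 4, sign kept]
  = (11 / 721)    [5779 ≡ 11 mod 721]
  = (721 / 11)    [QR: 721 ≡ 1 mod 4, sign kept]
  = (6 / 11)    [721 ≡ 6 mod 11]
  = -(3 / 11)    [11 ≡ 3 mod 8 ⇒ (2 / 11) = -1]
  = (11 / 3)    [QR: both ≡ 3 mod 4, sign flips]
  = (2 / 3)    [11 ≡ 2 mod 3]
  = -(1 / 3)    [3 ≡ 3 mod 8 ⇒ (2 / 3) = -1]
  = -1    [(1 / 3) = 1]
Product: (-1)·(-1) = 1.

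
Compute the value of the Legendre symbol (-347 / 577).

Reduce the numerator: -347 ≡ 230 (mod 577), so (-347 / 577) = (230 / 577).
Factor out 2: 230 = 2·115. Since 577 ≡ 1 (mod 8), (2 / 577) = +1. Now have (115 / 577).
577 ≡ 1 (mod 4), so quadratic reciprocity gives (115 / 577) = (577 / 115). Reduce: 577 ≡ 2 (mod 115). Now have (2 / 115).
Factor out 2: 2 = 2. Since 115 ≡ 3 (mod 8), (2 / 115) = -1. Now have -(1 / 115).
(1 / 115) = 1. Collecting the sign factors: -1.

-1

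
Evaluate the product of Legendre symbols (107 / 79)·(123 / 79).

By multiplicativity, (107·123 / 79) = (107 / 79)·(123 / 79).
First factor (107 / 79):
Reduce the numerator: 107 ≡ 28 (mod 79), so (107 / 79) = (28 / 79).
Factor out 2: 28 = 2^2·7. Since 79 ≡ 7 (mod 8), (2 / 79) = +1, and (2 / 79)^2 = +1. Now have (7 / 79).
Both 7 ≡ 3 and 79 ≡ 3 (mod 4), so reciprocity gives (7 / 79) = -(79 / 7). Reduce: 79 ≡ 2 (mod 7). Now have -(2 / 7).
Factor out 2: 2 = 2. Since 7 ≡ 7 (mod 8), (2 / 7) = +1. Now have -(1 / 7).
(1 / 7) = 1. Collecting the sign factors: -1.
Second factor (123 / 79):
Reduce the numerator: 123 ≡ 44 (mod 79), so (123 / 79) = (44 / 79).
Factor out 2: 44 = 2^2·11. Since 79 ≡ 7 (mod 8), (2 / 79) = +1, and (2 / 79)^2 = +1. Now have (11 / 79).
Both 11 ≡ 3 and 79 ≡ 3 (mod 4), so reciprocity gives (11 / 79) = -(79 / 11). Reduce: 79 ≡ 2 (mod 11). Now have -(2 / 11).
Factor out 2: 2 = 2. Since 11 ≡ 3 (mod 8), (2 / 11) = -1. Now have (1 / 11).
(1 / 11) = 1. Collecting the sign factors: 1.
Product: (-1)·(1) = -1.

-1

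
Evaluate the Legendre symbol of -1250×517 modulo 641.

-1

By multiplicativity, (-1250·517 / 641) = (-1250 / 641)·(517 / 641).
First factor (-1250 / 641):
Reduce the numerator: -1250 ≡ 32 (mod 641), so (-1250 / 641) = (32 / 641).
Factor out 2: 32 = 2^5. Since 641 ≡ 1 (mod 8), (2 / 641) = +1, and (2 / 641)^5 = +1. Now have (1 / 641).
(1 / 641) = 1. Collecting the sign factors: 1.
Second factor (517 / 641):
517 ≡ 1 (mod 4), so quadratic reciprocity gives (517 / 641) = (641 / 517). Reduce: 641 ≡ 124 (mod 517). Now have (124 / 517).
Factor out 2: 124 = 2^2·31. Since 517 ≡ 5 (mod 8), (2 / 517) = -1, and (2 / 517)^2 = +1. Now have (31 / 517).
517 ≡ 1 (mod 4), so quadratic reciprocity gives (31 / 517) = (517 / 31). Reduce: 517 ≡ 21 (mod 31). Now have (21 / 31).
21 ≡ 1 (mod 4), so quadratic reciprocity gives (21 / 31) = (31 / 21). Reduce: 31 ≡ 10 (mod 21). Now have (10 / 21).
Factor out 2: 10 = 2·5. Since 21 ≡ 5 (mod 8), (2 / 21) = -1. Now have -(5 / 21).
5 ≡ 1 (mod 4), so quadratic reciprocity gives (5 / 21) = (21 / 5). Reduce: 21 ≡ 1 (mod 5). Now have -(1 / 5).
(1 / 5) = 1. Collecting the sign factors: -1.
Product: (1)·(-1) = -1.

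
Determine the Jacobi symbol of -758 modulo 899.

-1

Pull out -1: (-758 / 899) = (-1 / 899)·(758 / 899). Since 899 ≡ 3 (mod 4), (-1 / 899) = -1. Now have -(758 / 899).
Factor out 2: 758 = 2·379. Since 899 ≡ 3 (mod 8), (2 / 899) = -1. Now have (379 / 899).
Both 379 ≡ 3 and 899 ≡ 3 (mod 4), so reciprocity gives (379 / 899) = -(899 / 379). Reduce: 899 ≡ 141 (mod 379). Now have -(141 / 379).
141 ≡ 1 (mod 4), so quadratic reciprocity gives (141 / 379) = (379 / 141). Reduce: 379 ≡ 97 (mod 141). Now have -(97 / 141).
97 ≡ 1 (mod 4), so quadratic reciprocity gives (97 / 141) = (141 / 97). Reduce: 141 ≡ 44 (mod 97). Now have -(44 / 97).
Factor out 2: 44 = 2^2·11. Since 97 ≡ 1 (mod 8), (2 / 97) = +1, and (2 / 97)^2 = +1. Now have -(11 / 97).
97 ≡ 1 (mod 4), so quadratic reciprocity gives (11 / 97) = (97 / 11). Reduce: 97 ≡ 9 (mod 11). Now have -(9 / 11).
9 ≡ 1 (mod 4), so quadratic reciprocity gives (9 / 11) = (11 / 9). Reduce: 11 ≡ 2 (mod 9). Now have -(2 / 9).
Factor out 2: 2 = 2. Since 9 ≡ 1 (mod 8), (2 / 9) = +1. Now have -(1 / 9).
(1 / 9) = 1. Collecting the sign factors: -1.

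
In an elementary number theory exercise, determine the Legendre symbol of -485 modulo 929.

Reduce the numerator: -485 ≡ 444 (mod 929), so (-485/929) = (444/929).
Factor out 2: 444 = 2^2·111. Since 929 ≡ 1 (mod 8), (2/929) = +1, and (2/929)^2 = +1. Now have (111/929).
929 ≡ 1 (mod 4), so quadratic reciprocity gives (111/929) = (929/111). Reduce: 929 ≡ 41 (mod 111). Now have (41/111).
41 ≡ 1 (mod 4), so quadratic reciprocity gives (41/111) = (111/41). Reduce: 111 ≡ 29 (mod 41). Now have (29/41).
29 ≡ 1 (mod 4), so quadratic reciprocity gives (29/41) = (41/29). Reduce: 41 ≡ 12 (mod 29). Now have (12/29).
Factor out 2: 12 = 2^2·3. Since 29 ≡ 5 (mod 8), (2/29) = -1, and (2/29)^2 = +1. Now have (3/29).
29 ≡ 1 (mod 4), so quadratic reciprocity gives (3/29) = (29/3). Reduce: 29 ≡ 2 (mod 3). Now have (2/3).
Factor out 2: 2 = 2. Since 3 ≡ 3 (mod 8), (2/3) = -1. Now have -(1/3).
(1/3) = 1. Collecting the sign factors: -1.

-1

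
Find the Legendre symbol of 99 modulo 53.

1

Reduce the numerator: 99 ≡ 46 (mod 53), so (99/53) = (46/53).
Factor out 2: 46 = 2·23. Since 53 ≡ 5 (mod 8), (2/53) = -1. Now have -(23/53).
53 ≡ 1 (mod 4), so quadratic reciprocity gives (23/53) = (53/23). Reduce: 53 ≡ 7 (mod 23). Now have -(7/23).
Both 7 ≡ 3 and 23 ≡ 3 (mod 4), so reciprocity gives (7/23) = -(23/7). Reduce: 23 ≡ 2 (mod 7). Now have (2/7).
Factor out 2: 2 = 2. Since 7 ≡ 7 (mod 8), (2/7) = +1. Now have (1/7).
(1/7) = 1. Collecting the sign factors: 1.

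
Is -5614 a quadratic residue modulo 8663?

Reduce the numerator: -5614 ≡ 3049 (mod 8663), so (-5614|8663) = (3049|8663).
3049 ≡ 1 (mod 4), so quadratic reciprocity gives (3049|8663) = (8663|3049). Reduce: 8663 ≡ 2565 (mod 3049). Now have (2565|3049).
2565 ≡ 1 (mod 4), so quadratic reciprocity gives (2565|3049) = (3049|2565). Reduce: 3049 ≡ 484 (mod 2565). Now have (484|2565).
Factor out 2: 484 = 2^2·121. Since 2565 ≡ 5 (mod 8), (2|2565) = -1, and (2|2565)^2 = +1. Now have (121|2565).
121 ≡ 1 (mod 4), so quadratic reciprocity gives (121|2565) = (2565|121). Reduce: 2565 ≡ 24 (mod 121). Now have (24|121).
Factor out 2: 24 = 2^3·3. Since 121 ≡ 1 (mod 8), (2|121) = +1, and (2|121)^3 = +1. Now have (3|121).
121 ≡ 1 (mod 4), so quadratic reciprocity gives (3|121) = (121|3). Reduce: 121 ≡ 1 (mod 3). Now have (1|3).
(1|3) = 1. Collecting the sign factors: 1.
The Legendre symbol is 1, so x^2 ≡ -5614 (mod 8663) has solution.

yes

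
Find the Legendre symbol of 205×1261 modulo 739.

By multiplicativity, (205·1261|739) = (205|739)·(1261|739).
First factor (205|739):
205 ≡ 1 (mod 4), so quadratic reciprocity gives (205|739) = (739|205). Reduce: 739 ≡ 124 (mod 205). Now have (124|205).
Factor out 2: 124 = 2^2·31. Since 205 ≡ 5 (mod 8), (2|205) = -1, and (2|205)^2 = +1. Now have (31|205).
205 ≡ 1 (mod 4), so quadratic reciprocity gives (31|205) = (205|31). Reduce: 205 ≡ 19 (mod 31). Now have (19|31).
Both 19 ≡ 3 and 31 ≡ 3 (mod 4), so reciprocity gives (19|31) = -(31|19). Reduce: 31 ≡ 12 (mod 19). Now have -(12|19).
Factor out 2: 12 = 2^2·3. Since 19 ≡ 3 (mod 8), (2|19) = -1, and (2|19)^2 = +1. Now have -(3|19).
Both 3 ≡ 3 and 19 ≡ 3 (mod 4), so reciprocity gives (3|19) = -(19|3). Reduce: 19 ≡ 1 (mod 3). Now have (1|3).
(1|3) = 1. Collecting the sign factors: 1.
Second factor (1261|739):
Reduce the numerator: 1261 ≡ 522 (mod 739), so (1261|739) = (522|739).
Factor out 2: 522 = 2·261. Since 739 ≡ 3 (mod 8), (2|739) = -1. Now have -(261|739).
261 ≡ 1 (mod 4), so quadratic reciprocity gives (261|739) = (739|261). Reduce: 739 ≡ 217 (mod 261). Now have -(217|261).
217 ≡ 1 (mod 4), so quadratic reciprocity gives (217|261) = (261|217). Reduce: 261 ≡ 44 (mod 217). Now have -(44|217).
Factor out 2: 44 = 2^2·11. Since 217 ≡ 1 (mod 8), (2|217) = +1, and (2|217)^2 = +1. Now have -(11|217).
217 ≡ 1 (mod 4), so quadratic reciprocity gives (11|217) = (217|11). Reduce: 217 ≡ 8 (mod 11). Now have -(8|11).
Factor out 2: 8 = 2^3. Since 11 ≡ 3 (mod 8), (2|11) = -1, and (2|11)^3 = -1. Now have (1|11).
(1|11) = 1. Collecting the sign factors: 1.
Product: (1)·(1) = 1.

1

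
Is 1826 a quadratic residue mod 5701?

(1826|5701)
  = -(913|5701)    [5701 ≡ 5 mod 8 ⇒ (2|5701) = -1]
  = -(5701|913)    [QR: 913 ≡ 1 mod 4, sign kept]
  = -(223|913)    [5701 ≡ 223 mod 913]
  = -(913|223)    [QR: 913 ≡ 1 mod 4, sign kept]
  = -(21|223)    [913 ≡ 21 mod 223]
  = -(223|21)    [QR: 21 ≡ 1 mod 4, sign kept]
  = -(13|21)    [223 ≡ 13 mod 21]
  = -(21|13)    [QR: 13 ≡ 1 mod 4, sign kept]
  = -(8|13)    [21 ≡ 8 mod 13]
  = (1|13)    [13 ≡ 5 mod 8 ⇒ (2|13)^3 = -1]
  = 1    [(1|13) = 1]
The Legendre symbol is 1, so x^2 ≡ 1826 (mod 5701) has solution.

yes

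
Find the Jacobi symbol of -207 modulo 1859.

Pull out -1: (-207|1859) = (-1|1859)·(207|1859). Since 1859 ≡ 3 (mod 4), (-1|1859) = -1. Now have -(207|1859).
Both 207 ≡ 3 and 1859 ≡ 3 (mod 4), so reciprocity gives (207|1859) = -(1859|207). Reduce: 1859 ≡ 203 (mod 207). Now have (203|207).
Both 203 ≡ 3 and 207 ≡ 3 (mod 4), so reciprocity gives (203|207) = -(207|203). Reduce: 207 ≡ 4 (mod 203). Now have -(4|203).
Factor out 2: 4 = 2^2. Since 203 ≡ 3 (mod 8), (2|203) = -1, and (2|203)^2 = +1. Now have -(1|203).
(1|203) = 1. Collecting the sign factors: -1.

-1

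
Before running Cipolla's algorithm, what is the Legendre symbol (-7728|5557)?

(-7728|5557)
  = (7728|5557)    [5557 ≡ 1 mod 4 ⇒ (-1|5557) = +1]
  = (2171|5557)    [7728 ≡ 2171 mod 5557]
  = (5557|2171)    [QR: 5557 ≡ 1 mod 4, sign kept]
  = (1215|2171)    [5557 ≡ 1215 mod 2171]
  = -(2171|1215)    [QR: both ≡ 3 mod 4, sign flips]
  = -(956|1215)    [2171 ≡ 956 mod 1215]
  = -(239|1215)    [1215 ≡ 7 mod 8 ⇒ (2|1215)^2 = +1]
  = (1215|239)    [QR: both ≡ 3 mod 4, sign flips]
  = (20|239)    [1215 ≡ 20 mod 239]
  = (5|239)    [239 ≡ 7 mod 8 ⇒ (2|239)^2 = +1]
  = (239|5)    [QR: 5 ≡ 1 mod 4, sign kept]
  = (4|5)    [239 ≡ 4 mod 5]
  = (1|5)    [5 ≡ 5 mod 8 ⇒ (2|5)^2 = +1]
  = 1    [(1|5) = 1]

1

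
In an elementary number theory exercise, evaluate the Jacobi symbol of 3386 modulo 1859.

Reduce the numerator: 3386 ≡ 1527 (mod 1859), so (3386/1859) = (1527/1859).
Both 1527 ≡ 3 and 1859 ≡ 3 (mod 4), so reciprocity gives (1527/1859) = -(1859/1527). Reduce: 1859 ≡ 332 (mod 1527). Now have -(332/1527).
Factor out 2: 332 = 2^2·83. Since 1527 ≡ 7 (mod 8), (2/1527) = +1, and (2/1527)^2 = +1. Now have -(83/1527).
Both 83 ≡ 3 and 1527 ≡ 3 (mod 4), so reciprocity gives (83/1527) = -(1527/83). Reduce: 1527 ≡ 33 (mod 83). Now have (33/83).
33 ≡ 1 (mod 4), so quadratic reciprocity gives (33/83) = (83/33). Reduce: 83 ≡ 17 (mod 33). Now have (17/33).
17 ≡ 1 (mod 4), so quadratic reciprocity gives (17/33) = (33/17). Reduce: 33 ≡ 16 (mod 17). Now have (16/17).
Factor out 2: 16 = 2^4. Since 17 ≡ 1 (mod 8), (2/17) = +1, and (2/17)^4 = +1. Now have (1/17).
(1/17) = 1. Collecting the sign factors: 1.

1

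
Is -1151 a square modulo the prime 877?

Reduce the numerator: -1151 ≡ 603 (mod 877), so (-1151|877) = (603|877).
877 ≡ 1 (mod 4), so quadratic reciprocity gives (603|877) = (877|603). Reduce: 877 ≡ 274 (mod 603). Now have (274|603).
Factor out 2: 274 = 2·137. Since 603 ≡ 3 (mod 8), (2|603) = -1. Now have -(137|603).
137 ≡ 1 (mod 4), so quadratic reciprocity gives (137|603) = (603|137). Reduce: 603 ≡ 55 (mod 137). Now have -(55|137).
137 ≡ 1 (mod 4), so quadratic reciprocity gives (55|137) = (137|55). Reduce: 137 ≡ 27 (mod 55). Now have -(27|55).
Both 27 ≡ 3 and 55 ≡ 3 (mod 4), so reciprocity gives (27|55) = -(55|27). Reduce: 55 ≡ 1 (mod 27). Now have (1|27).
(1|27) = 1. Collecting the sign factors: 1.
The Legendre symbol is 1, so x^2 ≡ -1151 (mod 877) has solution.

yes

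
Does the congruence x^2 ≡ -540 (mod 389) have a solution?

(-540|389)
  = (238|389)    [-540 ≡ 238 mod 389]
  = -(119|389)    [389 ≡ 5 mod 8 ⇒ (2|389) = -1]
  = -(389|119)    [QR: 389 ≡ 1 mod 4, sign kept]
  = -(32|119)    [389 ≡ 32 mod 119]
  = -(1|119)    [119 ≡ 7 mod 8 ⇒ (2|119)^5 = +1]
  = -1    [(1|119) = 1]
(-540|389) = -1, and 389 is prime, so -540 is not a quadratic residue mod 389.

no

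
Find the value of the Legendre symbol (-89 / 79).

-1

Reduce the numerator: -89 ≡ 69 (mod 79), so (-89 / 79) = (69 / 79).
69 ≡ 1 (mod 4), so quadratic reciprocity gives (69 / 79) = (79 / 69). Reduce: 79 ≡ 10 (mod 69). Now have (10 / 69).
Factor out 2: 10 = 2·5. Since 69 ≡ 5 (mod 8), (2 / 69) = -1. Now have -(5 / 69).
5 ≡ 1 (mod 4), so quadratic reciprocity gives (5 / 69) = (69 / 5). Reduce: 69 ≡ 4 (mod 5). Now have -(4 / 5).
Factor out 2: 4 = 2^2. Since 5 ≡ 5 (mod 8), (2 / 5) = -1, and (2 / 5)^2 = +1. Now have -(1 / 5).
(1 / 5) = 1. Collecting the sign factors: -1.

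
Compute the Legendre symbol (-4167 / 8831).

(-4167 / 8831)
  = (4664 / 8831)    [-4167 ≡ 4664 mod 8831]
  = (583 / 8831)    [8831 ≡ 7 mod 8 ⇒ (2 / 8831)^3 = +1]
  = -(8831 / 583)    [QR: both ≡ 3 mod 4, sign flips]
  = -(86 / 583)    [8831 ≡ 86 mod 583]
  = -(43 / 583)    [583 ≡ 7 mod 8 ⇒ (2 / 583) = +1]
  = (583 / 43)    [QR: both ≡ 3 mod 4, sign flips]
  = (24 / 43)    [583 ≡ 24 mod 43]
  = -(3 / 43)    [43 ≡ 3 mod 8 ⇒ (2 / 43)^3 = -1]
  = (43 / 3)    [QR: both ≡ 3 mod 4, sign flips]
  = (1 / 3)    [43 ≡ 1 mod 3]
  = 1    [(1 / 3) = 1]

1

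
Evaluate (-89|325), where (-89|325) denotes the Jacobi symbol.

-1

(-89|325)
  = (89|325)    [325 ≡ 1 mod 4 ⇒ (-1|325) = +1]
  = (325|89)    [QR: 89 ≡ 1 mod 4, sign kept]
  = (58|89)    [325 ≡ 58 mod 89]
  = (29|89)    [89 ≡ 1 mod 8 ⇒ (2|89) = +1]
  = (89|29)    [QR: 29 ≡ 1 mod 4, sign kept]
  = (2|29)    [89 ≡ 2 mod 29]
  = -(1|29)    [29 ≡ 5 mod 8 ⇒ (2|29) = -1]
  = -1    [(1|29) = 1]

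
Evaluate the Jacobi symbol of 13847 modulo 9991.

Reduce the numerator: 13847 ≡ 3856 (mod 9991), so (13847|9991) = (3856|9991).
Factor out 2: 3856 = 2^4·241. Since 9991 ≡ 7 (mod 8), (2|9991) = +1, and (2|9991)^4 = +1. Now have (241|9991).
241 ≡ 1 (mod 4), so quadratic reciprocity gives (241|9991) = (9991|241). Reduce: 9991 ≡ 110 (mod 241). Now have (110|241).
Factor out 2: 110 = 2·55. Since 241 ≡ 1 (mod 8), (2|241) = +1. Now have (55|241).
241 ≡ 1 (mod 4), so quadratic reciprocity gives (55|241) = (241|55). Reduce: 241 ≡ 21 (mod 55). Now have (21|55).
21 ≡ 1 (mod 4), so quadratic reciprocity gives (21|55) = (55|21). Reduce: 55 ≡ 13 (mod 21). Now have (13|21).
13 ≡ 1 (mod 4), so quadratic reciprocity gives (13|21) = (21|13). Reduce: 21 ≡ 8 (mod 13). Now have (8|13).
Factor out 2: 8 = 2^3. Since 13 ≡ 5 (mod 8), (2|13) = -1, and (2|13)^3 = -1. Now have -(1|13).
(1|13) = 1. Collecting the sign factors: -1.

-1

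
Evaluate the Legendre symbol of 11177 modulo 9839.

Reduce the numerator: 11177 ≡ 1338 (mod 9839), so (11177/9839) = (1338/9839).
Factor out 2: 1338 = 2·669. Since 9839 ≡ 7 (mod 8), (2/9839) = +1. Now have (669/9839).
669 ≡ 1 (mod 4), so quadratic reciprocity gives (669/9839) = (9839/669). Reduce: 9839 ≡ 473 (mod 669). Now have (473/669).
473 ≡ 1 (mod 4), so quadratic reciprocity gives (473/669) = (669/473). Reduce: 669 ≡ 196 (mod 473). Now have (196/473).
Factor out 2: 196 = 2^2·49. Since 473 ≡ 1 (mod 8), (2/473) = +1, and (2/473)^2 = +1. Now have (49/473).
49 ≡ 1 (mod 4), so quadratic reciprocity gives (49/473) = (473/49). Reduce: 473 ≡ 32 (mod 49). Now have (32/49).
Factor out 2: 32 = 2^5. Since 49 ≡ 1 (mod 8), (2/49) = +1, and (2/49)^5 = +1. Now have (1/49).
(1/49) = 1. Collecting the sign factors: 1.

1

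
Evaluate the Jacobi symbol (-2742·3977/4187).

-1

By multiplicativity, (-2742·3977/4187) = (-2742/4187)·(3977/4187).
First factor (-2742/4187):
(-2742/4187)
  = -(2742/4187)    [4187 ≡ 3 mod 4 ⇒ (-1/4187) = -1]
  = (1371/4187)    [4187 ≡ 3 mod 8 ⇒ (2/4187) = -1]
  = -(4187/1371)    [QR: both ≡ 3 mod 4, sign flips]
  = -(74/1371)    [4187 ≡ 74 mod 1371]
  = (37/1371)    [1371 ≡ 3 mod 8 ⇒ (2/1371) = -1]
  = (1371/37)    [QR: 37 ≡ 1 mod 4, sign kept]
  = (2/37)    [1371 ≡ 2 mod 37]
  = -(1/37)    [37 ≡ 5 mod 8 ⇒ (2/37) = -1]
  = -1    [(1/37) = 1]
Second factor (3977/4187):
(3977/4187)
  = (4187/3977)    [QR: 3977 ≡ 1 mod 4, sign kept]
  = (210/3977)    [4187 ≡ 210 mod 3977]
  = (105/3977)    [3977 ≡ 1 mod 8 ⇒ (2/3977) = +1]
  = (3977/105)    [QR: 105 ≡ 1 mod 4, sign kept]
  = (92/105)    [3977 ≡ 92 mod 105]
  = (23/105)    [105 ≡ 1 mod 8 ⇒ (2/105)^2 = +1]
  = (105/23)    [QR: 105 ≡ 1 mod 4, sign kept]
  = (13/23)    [105 ≡ 13 mod 23]
  = (23/13)    [QR: 13 ≡ 1 mod 4, sign kept]
  = (10/13)    [23 ≡ 10 mod 13]
  = -(5/13)    [13 ≡ 5 mod 8 ⇒ (2/13) = -1]
  = -(13/5)    [QR: 5 ≡ 1 mod 4, sign kept]
  = -(3/5)    [13 ≡ 3 mod 5]
  = -(5/3)    [QR: 5 ≡ 1 mod 4, sign kept]
  = -(2/3)    [5 ≡ 2 mod 3]
  = (1/3)    [3 ≡ 3 mod 8 ⇒ (2/3) = -1]
  = 1    [(1/3) = 1]
Product: (-1)·(1) = -1.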